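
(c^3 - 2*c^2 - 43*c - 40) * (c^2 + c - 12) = c^5 - c^4 - 57*c^3 - 59*c^2 + 476*c + 480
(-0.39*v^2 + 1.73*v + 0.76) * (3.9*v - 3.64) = -1.521*v^3 + 8.1666*v^2 - 3.3332*v - 2.7664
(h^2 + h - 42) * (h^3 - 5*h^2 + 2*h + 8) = h^5 - 4*h^4 - 45*h^3 + 220*h^2 - 76*h - 336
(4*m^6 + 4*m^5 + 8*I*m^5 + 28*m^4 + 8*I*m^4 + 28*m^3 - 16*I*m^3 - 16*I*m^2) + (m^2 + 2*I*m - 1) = 4*m^6 + 4*m^5 + 8*I*m^5 + 28*m^4 + 8*I*m^4 + 28*m^3 - 16*I*m^3 + m^2 - 16*I*m^2 + 2*I*m - 1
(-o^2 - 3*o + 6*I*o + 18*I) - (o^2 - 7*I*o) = -2*o^2 - 3*o + 13*I*o + 18*I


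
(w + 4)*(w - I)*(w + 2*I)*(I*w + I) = I*w^4 - w^3 + 5*I*w^3 - 5*w^2 + 6*I*w^2 - 4*w + 10*I*w + 8*I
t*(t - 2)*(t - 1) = t^3 - 3*t^2 + 2*t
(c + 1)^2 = c^2 + 2*c + 1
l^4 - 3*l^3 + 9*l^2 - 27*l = l*(l - 3)*(l - 3*I)*(l + 3*I)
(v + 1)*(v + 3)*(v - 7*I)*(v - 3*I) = v^4 + 4*v^3 - 10*I*v^3 - 18*v^2 - 40*I*v^2 - 84*v - 30*I*v - 63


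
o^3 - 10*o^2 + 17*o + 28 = (o - 7)*(o - 4)*(o + 1)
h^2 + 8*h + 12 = (h + 2)*(h + 6)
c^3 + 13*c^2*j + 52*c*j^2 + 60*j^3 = (c + 2*j)*(c + 5*j)*(c + 6*j)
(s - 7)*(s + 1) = s^2 - 6*s - 7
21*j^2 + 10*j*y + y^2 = (3*j + y)*(7*j + y)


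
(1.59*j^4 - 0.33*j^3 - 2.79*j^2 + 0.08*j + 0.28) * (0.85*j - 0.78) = 1.3515*j^5 - 1.5207*j^4 - 2.1141*j^3 + 2.2442*j^2 + 0.1756*j - 0.2184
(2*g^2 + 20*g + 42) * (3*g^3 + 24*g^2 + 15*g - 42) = 6*g^5 + 108*g^4 + 636*g^3 + 1224*g^2 - 210*g - 1764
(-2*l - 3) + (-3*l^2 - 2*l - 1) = -3*l^2 - 4*l - 4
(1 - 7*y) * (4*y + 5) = -28*y^2 - 31*y + 5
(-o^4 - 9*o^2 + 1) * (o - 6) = -o^5 + 6*o^4 - 9*o^3 + 54*o^2 + o - 6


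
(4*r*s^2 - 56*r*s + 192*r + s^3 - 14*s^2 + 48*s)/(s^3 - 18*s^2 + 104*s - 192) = (4*r + s)/(s - 4)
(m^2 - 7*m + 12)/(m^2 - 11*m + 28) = (m - 3)/(m - 7)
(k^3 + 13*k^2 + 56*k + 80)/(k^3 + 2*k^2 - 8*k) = (k^2 + 9*k + 20)/(k*(k - 2))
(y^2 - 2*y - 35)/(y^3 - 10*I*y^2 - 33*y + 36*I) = (y^2 - 2*y - 35)/(y^3 - 10*I*y^2 - 33*y + 36*I)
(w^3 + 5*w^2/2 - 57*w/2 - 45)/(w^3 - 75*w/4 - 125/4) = 2*(2*w^2 + 15*w + 18)/(4*w^2 + 20*w + 25)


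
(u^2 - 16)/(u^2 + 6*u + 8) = (u - 4)/(u + 2)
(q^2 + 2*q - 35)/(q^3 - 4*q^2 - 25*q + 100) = (q + 7)/(q^2 + q - 20)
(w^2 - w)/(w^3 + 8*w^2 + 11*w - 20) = w/(w^2 + 9*w + 20)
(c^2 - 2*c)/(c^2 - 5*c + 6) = c/(c - 3)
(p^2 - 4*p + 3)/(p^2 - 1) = (p - 3)/(p + 1)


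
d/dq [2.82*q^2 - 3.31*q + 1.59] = 5.64*q - 3.31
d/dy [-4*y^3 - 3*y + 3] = -12*y^2 - 3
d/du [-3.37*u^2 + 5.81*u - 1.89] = 5.81 - 6.74*u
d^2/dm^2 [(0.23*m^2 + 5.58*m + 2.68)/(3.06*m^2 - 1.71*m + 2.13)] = (-3.5527136788005e-15*m^4 + 106.904772*m^3 + 141.572124*m^2 - 302.356152*m + 23.47281)/(28.652616*m^6 - 48.035268*m^5 + 86.676642*m^4 - 71.872839*m^3 + 60.333741*m^2 - 23.274297*m + 9.663597)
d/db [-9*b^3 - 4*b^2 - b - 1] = -27*b^2 - 8*b - 1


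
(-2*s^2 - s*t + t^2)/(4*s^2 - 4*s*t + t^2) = (-s - t)/(2*s - t)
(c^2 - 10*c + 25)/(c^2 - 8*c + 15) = (c - 5)/(c - 3)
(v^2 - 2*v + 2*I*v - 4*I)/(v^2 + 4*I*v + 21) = (v^2 + 2*v*(-1 + I) - 4*I)/(v^2 + 4*I*v + 21)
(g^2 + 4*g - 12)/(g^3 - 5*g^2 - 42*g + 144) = (g - 2)/(g^2 - 11*g + 24)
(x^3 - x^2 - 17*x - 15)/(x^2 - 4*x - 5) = x + 3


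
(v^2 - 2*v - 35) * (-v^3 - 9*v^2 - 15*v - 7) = -v^5 - 7*v^4 + 38*v^3 + 338*v^2 + 539*v + 245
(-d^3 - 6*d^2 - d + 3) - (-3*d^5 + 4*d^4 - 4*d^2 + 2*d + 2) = 3*d^5 - 4*d^4 - d^3 - 2*d^2 - 3*d + 1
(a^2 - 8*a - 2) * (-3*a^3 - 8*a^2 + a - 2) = -3*a^5 + 16*a^4 + 71*a^3 + 6*a^2 + 14*a + 4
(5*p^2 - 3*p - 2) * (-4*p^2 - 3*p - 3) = -20*p^4 - 3*p^3 + 2*p^2 + 15*p + 6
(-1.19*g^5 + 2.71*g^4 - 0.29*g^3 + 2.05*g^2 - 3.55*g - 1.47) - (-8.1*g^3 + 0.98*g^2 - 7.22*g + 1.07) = -1.19*g^5 + 2.71*g^4 + 7.81*g^3 + 1.07*g^2 + 3.67*g - 2.54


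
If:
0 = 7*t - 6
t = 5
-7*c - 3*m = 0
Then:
No Solution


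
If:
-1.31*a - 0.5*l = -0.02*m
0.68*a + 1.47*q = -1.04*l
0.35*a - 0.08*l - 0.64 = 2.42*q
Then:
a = 5.73422562141491*q + 1.59082217973231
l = -5.16276290630975*q - 1.04015296367113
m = 246.522705544933*q + 78.1950286806883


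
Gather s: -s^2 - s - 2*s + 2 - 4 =-s^2 - 3*s - 2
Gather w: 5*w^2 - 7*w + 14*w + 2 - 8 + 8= 5*w^2 + 7*w + 2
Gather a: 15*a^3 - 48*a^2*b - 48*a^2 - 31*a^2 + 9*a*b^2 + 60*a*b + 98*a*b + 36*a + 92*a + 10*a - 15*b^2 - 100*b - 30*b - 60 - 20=15*a^3 + a^2*(-48*b - 79) + a*(9*b^2 + 158*b + 138) - 15*b^2 - 130*b - 80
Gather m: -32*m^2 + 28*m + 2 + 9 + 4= -32*m^2 + 28*m + 15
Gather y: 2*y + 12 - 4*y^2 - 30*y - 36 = -4*y^2 - 28*y - 24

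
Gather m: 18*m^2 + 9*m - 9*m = 18*m^2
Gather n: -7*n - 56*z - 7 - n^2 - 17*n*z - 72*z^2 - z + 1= -n^2 + n*(-17*z - 7) - 72*z^2 - 57*z - 6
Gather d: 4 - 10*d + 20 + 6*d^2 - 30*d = 6*d^2 - 40*d + 24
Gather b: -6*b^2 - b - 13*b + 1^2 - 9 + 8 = -6*b^2 - 14*b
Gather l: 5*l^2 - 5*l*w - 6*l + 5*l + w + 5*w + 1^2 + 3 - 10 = 5*l^2 + l*(-5*w - 1) + 6*w - 6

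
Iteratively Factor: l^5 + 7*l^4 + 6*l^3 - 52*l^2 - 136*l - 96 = (l - 3)*(l^4 + 10*l^3 + 36*l^2 + 56*l + 32) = (l - 3)*(l + 2)*(l^3 + 8*l^2 + 20*l + 16) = (l - 3)*(l + 2)^2*(l^2 + 6*l + 8) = (l - 3)*(l + 2)^3*(l + 4)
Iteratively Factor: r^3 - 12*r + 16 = (r - 2)*(r^2 + 2*r - 8) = (r - 2)*(r + 4)*(r - 2)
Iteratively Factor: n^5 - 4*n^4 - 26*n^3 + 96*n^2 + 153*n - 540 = (n + 4)*(n^4 - 8*n^3 + 6*n^2 + 72*n - 135) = (n + 3)*(n + 4)*(n^3 - 11*n^2 + 39*n - 45) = (n - 3)*(n + 3)*(n + 4)*(n^2 - 8*n + 15) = (n - 5)*(n - 3)*(n + 3)*(n + 4)*(n - 3)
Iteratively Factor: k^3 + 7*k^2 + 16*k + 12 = (k + 3)*(k^2 + 4*k + 4) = (k + 2)*(k + 3)*(k + 2)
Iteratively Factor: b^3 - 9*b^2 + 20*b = (b - 4)*(b^2 - 5*b) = b*(b - 4)*(b - 5)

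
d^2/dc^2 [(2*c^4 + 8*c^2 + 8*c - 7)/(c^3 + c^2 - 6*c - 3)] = 2*(22*c^6 + 6*c^5 + 324*c^4 + 504*c^3 + 429*c^2 + 135*c - 345)/(c^9 + 3*c^8 - 15*c^7 - 44*c^6 + 72*c^5 + 207*c^4 - 81*c^3 - 297*c^2 - 162*c - 27)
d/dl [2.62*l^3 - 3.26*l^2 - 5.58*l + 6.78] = 7.86*l^2 - 6.52*l - 5.58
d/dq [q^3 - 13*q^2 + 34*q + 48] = 3*q^2 - 26*q + 34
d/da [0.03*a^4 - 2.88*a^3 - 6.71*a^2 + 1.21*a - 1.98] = 0.12*a^3 - 8.64*a^2 - 13.42*a + 1.21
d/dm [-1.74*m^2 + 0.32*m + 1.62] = 0.32 - 3.48*m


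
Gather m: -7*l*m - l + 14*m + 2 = -l + m*(14 - 7*l) + 2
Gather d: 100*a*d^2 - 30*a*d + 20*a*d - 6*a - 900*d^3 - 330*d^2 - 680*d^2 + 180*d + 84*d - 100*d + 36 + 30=-6*a - 900*d^3 + d^2*(100*a - 1010) + d*(164 - 10*a) + 66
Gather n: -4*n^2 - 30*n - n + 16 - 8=-4*n^2 - 31*n + 8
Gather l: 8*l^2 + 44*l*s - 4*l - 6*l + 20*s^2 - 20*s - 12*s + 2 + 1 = 8*l^2 + l*(44*s - 10) + 20*s^2 - 32*s + 3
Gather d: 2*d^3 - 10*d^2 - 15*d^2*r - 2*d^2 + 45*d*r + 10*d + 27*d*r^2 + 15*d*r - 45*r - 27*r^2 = 2*d^3 + d^2*(-15*r - 12) + d*(27*r^2 + 60*r + 10) - 27*r^2 - 45*r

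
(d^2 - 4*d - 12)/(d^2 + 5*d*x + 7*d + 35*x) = (d^2 - 4*d - 12)/(d^2 + 5*d*x + 7*d + 35*x)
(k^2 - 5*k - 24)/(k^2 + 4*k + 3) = (k - 8)/(k + 1)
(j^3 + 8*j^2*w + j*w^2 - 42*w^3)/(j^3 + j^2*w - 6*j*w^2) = (j + 7*w)/j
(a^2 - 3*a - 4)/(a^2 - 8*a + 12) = (a^2 - 3*a - 4)/(a^2 - 8*a + 12)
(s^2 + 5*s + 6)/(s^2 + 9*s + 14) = (s + 3)/(s + 7)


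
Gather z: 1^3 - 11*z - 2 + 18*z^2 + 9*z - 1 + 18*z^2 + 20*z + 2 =36*z^2 + 18*z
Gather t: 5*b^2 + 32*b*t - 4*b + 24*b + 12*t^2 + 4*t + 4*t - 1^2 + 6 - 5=5*b^2 + 20*b + 12*t^2 + t*(32*b + 8)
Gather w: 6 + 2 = 8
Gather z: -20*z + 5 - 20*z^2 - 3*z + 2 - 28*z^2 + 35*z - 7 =-48*z^2 + 12*z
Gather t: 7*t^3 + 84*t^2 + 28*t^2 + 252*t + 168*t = 7*t^3 + 112*t^2 + 420*t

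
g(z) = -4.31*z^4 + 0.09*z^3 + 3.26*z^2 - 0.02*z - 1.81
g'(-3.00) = 448.33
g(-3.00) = -323.95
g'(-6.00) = 3694.42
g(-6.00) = -5489.53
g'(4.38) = -1414.92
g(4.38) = -1518.05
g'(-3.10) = 495.96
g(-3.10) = -371.14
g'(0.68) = -0.88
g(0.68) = -1.21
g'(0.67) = -0.72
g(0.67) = -1.20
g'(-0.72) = 1.86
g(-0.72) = -1.30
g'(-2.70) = 323.68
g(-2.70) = -208.81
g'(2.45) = -235.96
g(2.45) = -136.26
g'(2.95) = -421.03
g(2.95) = -297.60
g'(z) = -17.24*z^3 + 0.27*z^2 + 6.52*z - 0.02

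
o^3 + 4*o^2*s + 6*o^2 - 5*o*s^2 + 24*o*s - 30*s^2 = (o + 6)*(o - s)*(o + 5*s)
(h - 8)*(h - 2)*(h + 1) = h^3 - 9*h^2 + 6*h + 16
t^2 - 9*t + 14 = (t - 7)*(t - 2)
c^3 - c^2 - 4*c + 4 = (c - 2)*(c - 1)*(c + 2)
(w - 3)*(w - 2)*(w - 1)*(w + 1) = w^4 - 5*w^3 + 5*w^2 + 5*w - 6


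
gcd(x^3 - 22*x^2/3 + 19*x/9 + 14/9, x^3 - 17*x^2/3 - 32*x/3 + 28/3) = x^2 - 23*x/3 + 14/3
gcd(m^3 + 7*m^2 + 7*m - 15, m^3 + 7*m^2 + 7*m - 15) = m^3 + 7*m^2 + 7*m - 15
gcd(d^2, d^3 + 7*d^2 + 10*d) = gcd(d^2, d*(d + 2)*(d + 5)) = d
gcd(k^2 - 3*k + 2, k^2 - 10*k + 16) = k - 2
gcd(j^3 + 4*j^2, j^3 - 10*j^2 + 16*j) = j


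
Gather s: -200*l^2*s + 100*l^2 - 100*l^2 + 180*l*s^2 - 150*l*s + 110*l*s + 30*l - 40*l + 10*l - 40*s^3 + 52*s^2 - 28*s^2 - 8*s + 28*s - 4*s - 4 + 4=-40*s^3 + s^2*(180*l + 24) + s*(-200*l^2 - 40*l + 16)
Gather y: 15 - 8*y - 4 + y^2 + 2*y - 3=y^2 - 6*y + 8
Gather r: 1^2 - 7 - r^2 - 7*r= -r^2 - 7*r - 6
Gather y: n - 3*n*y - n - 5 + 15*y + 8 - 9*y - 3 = y*(6 - 3*n)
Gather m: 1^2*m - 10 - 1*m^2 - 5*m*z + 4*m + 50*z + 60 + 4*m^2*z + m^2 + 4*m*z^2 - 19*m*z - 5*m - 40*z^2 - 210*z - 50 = 4*m^2*z + m*(4*z^2 - 24*z) - 40*z^2 - 160*z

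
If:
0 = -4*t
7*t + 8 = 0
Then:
No Solution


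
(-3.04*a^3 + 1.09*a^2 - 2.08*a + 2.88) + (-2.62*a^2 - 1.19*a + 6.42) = -3.04*a^3 - 1.53*a^2 - 3.27*a + 9.3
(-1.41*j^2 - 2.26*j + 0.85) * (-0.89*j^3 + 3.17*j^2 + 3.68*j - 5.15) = 1.2549*j^5 - 2.4583*j^4 - 13.1095*j^3 + 1.6392*j^2 + 14.767*j - 4.3775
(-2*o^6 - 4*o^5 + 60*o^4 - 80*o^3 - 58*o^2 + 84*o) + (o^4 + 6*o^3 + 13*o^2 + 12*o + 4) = -2*o^6 - 4*o^5 + 61*o^4 - 74*o^3 - 45*o^2 + 96*o + 4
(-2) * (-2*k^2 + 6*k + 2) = 4*k^2 - 12*k - 4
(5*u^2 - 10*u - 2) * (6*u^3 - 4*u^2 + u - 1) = 30*u^5 - 80*u^4 + 33*u^3 - 7*u^2 + 8*u + 2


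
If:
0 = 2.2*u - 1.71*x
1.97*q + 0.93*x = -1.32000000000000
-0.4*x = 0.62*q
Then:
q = -2.50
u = 3.01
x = 3.87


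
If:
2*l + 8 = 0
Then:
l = -4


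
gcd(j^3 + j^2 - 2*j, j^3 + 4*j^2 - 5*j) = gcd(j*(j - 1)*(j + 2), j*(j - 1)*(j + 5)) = j^2 - j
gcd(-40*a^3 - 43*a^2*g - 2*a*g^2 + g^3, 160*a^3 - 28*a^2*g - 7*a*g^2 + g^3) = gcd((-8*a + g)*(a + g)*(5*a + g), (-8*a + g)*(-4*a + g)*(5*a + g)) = 40*a^2 + 3*a*g - g^2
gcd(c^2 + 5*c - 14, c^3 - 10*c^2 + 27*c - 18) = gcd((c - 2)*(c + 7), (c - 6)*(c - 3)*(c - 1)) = 1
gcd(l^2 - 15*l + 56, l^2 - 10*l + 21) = l - 7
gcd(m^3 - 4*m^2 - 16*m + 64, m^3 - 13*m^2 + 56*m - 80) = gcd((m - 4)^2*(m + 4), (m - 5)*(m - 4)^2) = m^2 - 8*m + 16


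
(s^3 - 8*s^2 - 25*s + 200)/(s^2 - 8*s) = s - 25/s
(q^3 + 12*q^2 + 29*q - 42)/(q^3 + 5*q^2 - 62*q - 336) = (q - 1)/(q - 8)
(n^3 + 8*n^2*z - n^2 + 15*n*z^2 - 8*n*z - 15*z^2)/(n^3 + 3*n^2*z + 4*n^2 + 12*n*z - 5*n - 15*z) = (n + 5*z)/(n + 5)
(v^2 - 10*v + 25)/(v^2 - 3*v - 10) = (v - 5)/(v + 2)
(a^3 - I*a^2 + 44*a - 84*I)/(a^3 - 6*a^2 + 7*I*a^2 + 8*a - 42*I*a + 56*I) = (a^2 - 8*I*a - 12)/(a^2 - 6*a + 8)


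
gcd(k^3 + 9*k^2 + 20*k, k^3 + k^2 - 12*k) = k^2 + 4*k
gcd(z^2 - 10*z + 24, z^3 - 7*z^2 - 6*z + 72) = z^2 - 10*z + 24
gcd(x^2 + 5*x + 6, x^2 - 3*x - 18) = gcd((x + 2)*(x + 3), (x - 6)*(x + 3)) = x + 3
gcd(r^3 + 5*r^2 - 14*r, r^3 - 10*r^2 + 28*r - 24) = r - 2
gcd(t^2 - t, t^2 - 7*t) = t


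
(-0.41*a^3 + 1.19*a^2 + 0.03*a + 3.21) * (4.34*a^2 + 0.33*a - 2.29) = -1.7794*a^5 + 5.0293*a^4 + 1.4618*a^3 + 11.2162*a^2 + 0.9906*a - 7.3509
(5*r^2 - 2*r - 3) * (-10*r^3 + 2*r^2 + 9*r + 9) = -50*r^5 + 30*r^4 + 71*r^3 + 21*r^2 - 45*r - 27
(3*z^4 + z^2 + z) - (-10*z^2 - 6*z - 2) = 3*z^4 + 11*z^2 + 7*z + 2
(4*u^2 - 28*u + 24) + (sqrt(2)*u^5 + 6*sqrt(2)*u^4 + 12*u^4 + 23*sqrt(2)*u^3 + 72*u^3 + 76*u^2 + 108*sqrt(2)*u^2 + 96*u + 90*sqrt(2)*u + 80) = sqrt(2)*u^5 + 6*sqrt(2)*u^4 + 12*u^4 + 23*sqrt(2)*u^3 + 72*u^3 + 80*u^2 + 108*sqrt(2)*u^2 + 68*u + 90*sqrt(2)*u + 104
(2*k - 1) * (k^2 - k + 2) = 2*k^3 - 3*k^2 + 5*k - 2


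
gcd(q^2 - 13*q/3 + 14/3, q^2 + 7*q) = 1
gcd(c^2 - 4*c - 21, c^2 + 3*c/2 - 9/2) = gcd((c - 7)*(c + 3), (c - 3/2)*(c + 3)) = c + 3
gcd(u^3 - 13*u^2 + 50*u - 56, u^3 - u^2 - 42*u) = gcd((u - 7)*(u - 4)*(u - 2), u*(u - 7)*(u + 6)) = u - 7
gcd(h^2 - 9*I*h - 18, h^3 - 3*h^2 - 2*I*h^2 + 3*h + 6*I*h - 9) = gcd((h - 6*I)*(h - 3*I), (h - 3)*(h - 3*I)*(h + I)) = h - 3*I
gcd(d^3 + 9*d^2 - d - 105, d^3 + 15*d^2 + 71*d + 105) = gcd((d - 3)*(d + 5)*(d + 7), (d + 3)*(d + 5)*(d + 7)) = d^2 + 12*d + 35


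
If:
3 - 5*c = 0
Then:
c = 3/5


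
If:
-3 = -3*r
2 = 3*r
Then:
No Solution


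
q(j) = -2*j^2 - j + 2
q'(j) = -4*j - 1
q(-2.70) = -9.88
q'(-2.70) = 9.80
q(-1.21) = 0.28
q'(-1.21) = 3.84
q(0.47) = 1.09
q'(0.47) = -2.88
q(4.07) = -35.20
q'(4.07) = -17.28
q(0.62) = 0.61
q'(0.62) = -3.48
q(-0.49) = 2.01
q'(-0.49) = 0.96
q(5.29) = -59.26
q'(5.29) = -22.16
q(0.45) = 1.14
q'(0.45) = -2.80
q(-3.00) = -13.00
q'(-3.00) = 11.00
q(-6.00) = -64.00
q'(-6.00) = 23.00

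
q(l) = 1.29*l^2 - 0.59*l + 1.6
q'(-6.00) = -16.07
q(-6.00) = 51.58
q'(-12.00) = -31.55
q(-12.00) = 194.44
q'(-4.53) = -12.28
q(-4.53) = 30.74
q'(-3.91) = -10.68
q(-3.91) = 23.63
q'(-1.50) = -4.46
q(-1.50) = 5.39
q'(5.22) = 12.88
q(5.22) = 33.67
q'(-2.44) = -6.89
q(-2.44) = 10.72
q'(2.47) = 5.78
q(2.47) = 8.01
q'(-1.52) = -4.51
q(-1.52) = 5.48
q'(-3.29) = -9.08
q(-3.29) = 17.50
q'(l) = 2.58*l - 0.59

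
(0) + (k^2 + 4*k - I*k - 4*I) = k^2 + 4*k - I*k - 4*I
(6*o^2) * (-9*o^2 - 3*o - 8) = -54*o^4 - 18*o^3 - 48*o^2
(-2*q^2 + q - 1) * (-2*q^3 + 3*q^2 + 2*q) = 4*q^5 - 8*q^4 + q^3 - q^2 - 2*q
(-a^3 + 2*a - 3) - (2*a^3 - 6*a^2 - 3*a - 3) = -3*a^3 + 6*a^2 + 5*a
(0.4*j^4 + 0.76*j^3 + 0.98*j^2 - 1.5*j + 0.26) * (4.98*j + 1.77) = 1.992*j^5 + 4.4928*j^4 + 6.2256*j^3 - 5.7354*j^2 - 1.3602*j + 0.4602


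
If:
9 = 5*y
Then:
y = 9/5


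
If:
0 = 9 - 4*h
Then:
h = 9/4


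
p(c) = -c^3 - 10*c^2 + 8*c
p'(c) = -3*c^2 - 20*c + 8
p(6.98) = -771.43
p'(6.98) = -277.76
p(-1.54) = -32.38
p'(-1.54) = 31.69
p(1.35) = -9.89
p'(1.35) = -24.47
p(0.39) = 1.54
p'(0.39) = -0.26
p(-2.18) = -54.60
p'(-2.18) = 37.34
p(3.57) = -144.39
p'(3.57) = -101.63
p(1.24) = -7.36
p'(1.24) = -21.41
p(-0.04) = -0.34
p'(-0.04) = 8.80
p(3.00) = -93.00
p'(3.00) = -79.00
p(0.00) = 0.00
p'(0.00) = 8.00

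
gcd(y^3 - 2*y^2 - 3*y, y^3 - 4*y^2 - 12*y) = y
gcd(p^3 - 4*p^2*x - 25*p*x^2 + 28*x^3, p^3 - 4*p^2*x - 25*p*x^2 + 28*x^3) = p^3 - 4*p^2*x - 25*p*x^2 + 28*x^3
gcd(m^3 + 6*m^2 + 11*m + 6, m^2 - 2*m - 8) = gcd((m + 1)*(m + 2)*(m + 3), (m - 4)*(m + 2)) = m + 2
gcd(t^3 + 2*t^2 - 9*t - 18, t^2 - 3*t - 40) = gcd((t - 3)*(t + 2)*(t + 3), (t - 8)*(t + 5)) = 1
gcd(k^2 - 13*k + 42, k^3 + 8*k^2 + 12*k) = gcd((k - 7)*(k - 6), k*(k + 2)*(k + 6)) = 1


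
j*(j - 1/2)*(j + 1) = j^3 + j^2/2 - j/2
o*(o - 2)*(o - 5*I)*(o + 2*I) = o^4 - 2*o^3 - 3*I*o^3 + 10*o^2 + 6*I*o^2 - 20*o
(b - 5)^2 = b^2 - 10*b + 25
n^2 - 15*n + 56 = (n - 8)*(n - 7)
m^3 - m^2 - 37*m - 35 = (m - 7)*(m + 1)*(m + 5)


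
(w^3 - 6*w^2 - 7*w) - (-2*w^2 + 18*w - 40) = w^3 - 4*w^2 - 25*w + 40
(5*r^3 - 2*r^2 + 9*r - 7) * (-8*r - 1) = -40*r^4 + 11*r^3 - 70*r^2 + 47*r + 7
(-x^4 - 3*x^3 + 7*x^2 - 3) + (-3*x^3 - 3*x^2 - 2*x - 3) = -x^4 - 6*x^3 + 4*x^2 - 2*x - 6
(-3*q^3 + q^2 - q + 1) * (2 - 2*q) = 6*q^4 - 8*q^3 + 4*q^2 - 4*q + 2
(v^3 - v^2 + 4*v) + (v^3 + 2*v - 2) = 2*v^3 - v^2 + 6*v - 2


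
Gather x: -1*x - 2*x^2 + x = -2*x^2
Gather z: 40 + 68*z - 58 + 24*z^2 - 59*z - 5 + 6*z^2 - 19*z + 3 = 30*z^2 - 10*z - 20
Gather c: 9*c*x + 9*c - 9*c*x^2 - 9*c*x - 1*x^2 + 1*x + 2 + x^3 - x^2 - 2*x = c*(9 - 9*x^2) + x^3 - 2*x^2 - x + 2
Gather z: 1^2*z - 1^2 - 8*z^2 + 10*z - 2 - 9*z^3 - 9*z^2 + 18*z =-9*z^3 - 17*z^2 + 29*z - 3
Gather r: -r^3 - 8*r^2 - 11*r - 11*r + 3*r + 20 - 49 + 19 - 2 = -r^3 - 8*r^2 - 19*r - 12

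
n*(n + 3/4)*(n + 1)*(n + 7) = n^4 + 35*n^3/4 + 13*n^2 + 21*n/4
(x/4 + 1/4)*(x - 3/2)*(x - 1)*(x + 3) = x^4/4 + 3*x^3/8 - 11*x^2/8 - 3*x/8 + 9/8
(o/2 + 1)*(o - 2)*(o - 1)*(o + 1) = o^4/2 - 5*o^2/2 + 2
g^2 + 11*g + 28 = (g + 4)*(g + 7)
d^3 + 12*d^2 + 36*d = d*(d + 6)^2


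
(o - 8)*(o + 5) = o^2 - 3*o - 40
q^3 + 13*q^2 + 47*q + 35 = (q + 1)*(q + 5)*(q + 7)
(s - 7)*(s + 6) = s^2 - s - 42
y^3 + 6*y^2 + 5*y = y*(y + 1)*(y + 5)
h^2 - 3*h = h*(h - 3)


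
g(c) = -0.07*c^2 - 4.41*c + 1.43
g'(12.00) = -6.09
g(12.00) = -61.57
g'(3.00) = -4.83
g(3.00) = -12.43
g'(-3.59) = -3.91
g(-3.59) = 16.36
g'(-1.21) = -4.24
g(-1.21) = 6.66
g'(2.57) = -4.77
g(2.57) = -10.37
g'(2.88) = -4.81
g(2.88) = -11.85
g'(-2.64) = -4.04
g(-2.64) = 12.58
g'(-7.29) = -3.39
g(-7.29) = 29.86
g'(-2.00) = -4.13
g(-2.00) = 9.97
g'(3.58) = -4.91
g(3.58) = -15.25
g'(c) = -0.14*c - 4.41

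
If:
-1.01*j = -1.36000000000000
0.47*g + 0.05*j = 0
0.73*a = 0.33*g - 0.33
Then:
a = -0.52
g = -0.14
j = 1.35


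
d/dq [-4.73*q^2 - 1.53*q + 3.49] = -9.46*q - 1.53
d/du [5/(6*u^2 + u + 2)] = 5*(-12*u - 1)/(6*u^2 + u + 2)^2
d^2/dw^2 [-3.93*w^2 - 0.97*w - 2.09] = -7.86000000000000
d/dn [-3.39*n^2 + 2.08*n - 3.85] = 2.08 - 6.78*n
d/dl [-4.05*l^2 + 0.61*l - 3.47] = 0.61 - 8.1*l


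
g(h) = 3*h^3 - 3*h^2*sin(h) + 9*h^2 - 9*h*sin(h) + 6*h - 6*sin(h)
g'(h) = -3*h^2*cos(h) + 9*h^2 - 6*h*sin(h) - 9*h*cos(h) + 18*h - 9*sin(h) - 6*cos(h) + 6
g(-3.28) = -29.92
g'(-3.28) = 53.93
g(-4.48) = -141.19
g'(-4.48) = 129.36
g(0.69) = 0.73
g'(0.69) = 3.82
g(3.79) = 365.58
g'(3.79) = 288.98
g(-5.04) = -220.58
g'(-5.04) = 152.15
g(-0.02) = -0.00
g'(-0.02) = 0.00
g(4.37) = 545.12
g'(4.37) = 324.16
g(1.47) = 12.22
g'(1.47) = 31.59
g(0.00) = 0.00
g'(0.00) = 0.00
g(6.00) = 1054.94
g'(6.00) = 289.27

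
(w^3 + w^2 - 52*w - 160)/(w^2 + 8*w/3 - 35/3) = 3*(w^2 - 4*w - 32)/(3*w - 7)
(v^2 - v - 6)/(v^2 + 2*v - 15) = (v + 2)/(v + 5)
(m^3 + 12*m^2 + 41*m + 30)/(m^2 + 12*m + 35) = (m^2 + 7*m + 6)/(m + 7)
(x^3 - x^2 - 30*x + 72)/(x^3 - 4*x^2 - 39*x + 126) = (x - 4)/(x - 7)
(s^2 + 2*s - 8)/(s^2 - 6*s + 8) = (s + 4)/(s - 4)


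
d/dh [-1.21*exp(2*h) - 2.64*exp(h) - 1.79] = (-2.42*exp(h) - 2.64)*exp(h)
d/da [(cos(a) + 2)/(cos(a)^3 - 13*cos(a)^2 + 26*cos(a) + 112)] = (2*cos(a) - 15)*sin(a)/((cos(a) - 8)^2*(cos(a) - 7)^2)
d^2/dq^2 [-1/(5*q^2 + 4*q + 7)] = 2*(25*q^2 + 20*q - 4*(5*q + 2)^2 + 35)/(5*q^2 + 4*q + 7)^3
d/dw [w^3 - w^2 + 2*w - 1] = 3*w^2 - 2*w + 2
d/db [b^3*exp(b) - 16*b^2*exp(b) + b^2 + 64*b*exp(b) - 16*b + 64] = b^3*exp(b) - 13*b^2*exp(b) + 32*b*exp(b) + 2*b + 64*exp(b) - 16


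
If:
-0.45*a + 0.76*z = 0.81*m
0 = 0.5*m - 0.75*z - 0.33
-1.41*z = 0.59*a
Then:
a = -2.06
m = 1.95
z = 0.86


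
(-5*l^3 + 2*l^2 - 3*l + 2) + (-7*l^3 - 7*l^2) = -12*l^3 - 5*l^2 - 3*l + 2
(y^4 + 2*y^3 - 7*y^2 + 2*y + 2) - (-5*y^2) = y^4 + 2*y^3 - 2*y^2 + 2*y + 2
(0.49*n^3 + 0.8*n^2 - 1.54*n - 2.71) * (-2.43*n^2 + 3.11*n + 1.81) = -1.1907*n^5 - 0.4201*n^4 + 7.1171*n^3 + 3.2439*n^2 - 11.2155*n - 4.9051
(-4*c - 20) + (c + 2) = -3*c - 18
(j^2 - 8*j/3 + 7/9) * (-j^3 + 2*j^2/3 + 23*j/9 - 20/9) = -j^5 + 10*j^4/3 - 230*j^2/27 + 641*j/81 - 140/81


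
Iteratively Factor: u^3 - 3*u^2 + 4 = (u - 2)*(u^2 - u - 2) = (u - 2)^2*(u + 1)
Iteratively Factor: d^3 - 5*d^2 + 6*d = (d)*(d^2 - 5*d + 6) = d*(d - 2)*(d - 3)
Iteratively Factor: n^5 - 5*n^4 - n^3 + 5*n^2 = (n)*(n^4 - 5*n^3 - n^2 + 5*n) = n*(n + 1)*(n^3 - 6*n^2 + 5*n) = n^2*(n + 1)*(n^2 - 6*n + 5) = n^2*(n - 5)*(n + 1)*(n - 1)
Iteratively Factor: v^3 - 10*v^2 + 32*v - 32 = (v - 4)*(v^2 - 6*v + 8) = (v - 4)*(v - 2)*(v - 4)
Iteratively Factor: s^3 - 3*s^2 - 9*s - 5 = (s - 5)*(s^2 + 2*s + 1) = (s - 5)*(s + 1)*(s + 1)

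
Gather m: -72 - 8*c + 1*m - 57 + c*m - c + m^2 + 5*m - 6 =-9*c + m^2 + m*(c + 6) - 135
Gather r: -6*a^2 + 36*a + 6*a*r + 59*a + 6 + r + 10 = -6*a^2 + 95*a + r*(6*a + 1) + 16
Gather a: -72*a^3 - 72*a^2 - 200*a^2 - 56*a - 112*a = -72*a^3 - 272*a^2 - 168*a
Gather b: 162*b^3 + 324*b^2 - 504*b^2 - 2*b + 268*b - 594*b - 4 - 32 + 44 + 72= 162*b^3 - 180*b^2 - 328*b + 80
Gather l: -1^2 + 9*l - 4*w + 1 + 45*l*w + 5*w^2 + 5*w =l*(45*w + 9) + 5*w^2 + w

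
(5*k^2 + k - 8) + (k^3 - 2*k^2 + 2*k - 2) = k^3 + 3*k^2 + 3*k - 10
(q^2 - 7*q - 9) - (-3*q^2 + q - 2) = 4*q^2 - 8*q - 7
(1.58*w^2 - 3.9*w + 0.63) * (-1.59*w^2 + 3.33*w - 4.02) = -2.5122*w^4 + 11.4624*w^3 - 20.3403*w^2 + 17.7759*w - 2.5326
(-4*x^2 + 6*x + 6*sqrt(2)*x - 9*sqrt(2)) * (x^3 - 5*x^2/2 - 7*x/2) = -4*x^5 + 6*sqrt(2)*x^4 + 16*x^4 - 24*sqrt(2)*x^3 - x^3 - 21*x^2 + 3*sqrt(2)*x^2/2 + 63*sqrt(2)*x/2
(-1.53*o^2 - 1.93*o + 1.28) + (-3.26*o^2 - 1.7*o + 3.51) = -4.79*o^2 - 3.63*o + 4.79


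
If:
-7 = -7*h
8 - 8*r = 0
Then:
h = 1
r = 1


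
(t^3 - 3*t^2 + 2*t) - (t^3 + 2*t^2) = -5*t^2 + 2*t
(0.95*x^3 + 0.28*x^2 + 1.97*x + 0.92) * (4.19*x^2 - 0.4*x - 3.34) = 3.9805*x^5 + 0.7932*x^4 + 4.9693*x^3 + 2.1316*x^2 - 6.9478*x - 3.0728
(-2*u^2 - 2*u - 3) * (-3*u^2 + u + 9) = 6*u^4 + 4*u^3 - 11*u^2 - 21*u - 27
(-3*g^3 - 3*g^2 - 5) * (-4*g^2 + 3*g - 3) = 12*g^5 + 3*g^4 + 29*g^2 - 15*g + 15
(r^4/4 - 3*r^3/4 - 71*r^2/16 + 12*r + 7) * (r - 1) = r^5/4 - r^4 - 59*r^3/16 + 263*r^2/16 - 5*r - 7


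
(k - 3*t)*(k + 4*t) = k^2 + k*t - 12*t^2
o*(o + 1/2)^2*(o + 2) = o^4 + 3*o^3 + 9*o^2/4 + o/2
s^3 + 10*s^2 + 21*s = s*(s + 3)*(s + 7)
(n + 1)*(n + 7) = n^2 + 8*n + 7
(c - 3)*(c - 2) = c^2 - 5*c + 6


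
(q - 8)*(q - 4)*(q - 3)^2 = q^4 - 18*q^3 + 113*q^2 - 300*q + 288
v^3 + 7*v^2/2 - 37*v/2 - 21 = (v - 7/2)*(v + 1)*(v + 6)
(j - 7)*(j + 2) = j^2 - 5*j - 14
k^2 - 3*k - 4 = (k - 4)*(k + 1)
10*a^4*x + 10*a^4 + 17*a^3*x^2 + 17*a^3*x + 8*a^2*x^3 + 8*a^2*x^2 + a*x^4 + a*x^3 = (a + x)*(2*a + x)*(5*a + x)*(a*x + a)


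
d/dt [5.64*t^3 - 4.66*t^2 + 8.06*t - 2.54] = 16.92*t^2 - 9.32*t + 8.06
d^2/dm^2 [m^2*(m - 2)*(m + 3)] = 12*m^2 + 6*m - 12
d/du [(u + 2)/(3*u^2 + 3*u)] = (u*(u + 1) - (u + 2)*(2*u + 1))/(3*u^2*(u + 1)^2)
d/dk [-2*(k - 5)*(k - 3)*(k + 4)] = -6*k^2 + 16*k + 34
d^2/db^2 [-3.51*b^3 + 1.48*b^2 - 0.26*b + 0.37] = 2.96 - 21.06*b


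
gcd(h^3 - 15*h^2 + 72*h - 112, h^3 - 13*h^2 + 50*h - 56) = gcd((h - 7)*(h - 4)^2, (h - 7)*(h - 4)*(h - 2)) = h^2 - 11*h + 28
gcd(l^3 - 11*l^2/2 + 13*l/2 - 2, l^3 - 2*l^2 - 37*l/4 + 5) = l^2 - 9*l/2 + 2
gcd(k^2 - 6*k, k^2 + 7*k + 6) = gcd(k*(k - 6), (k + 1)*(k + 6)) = 1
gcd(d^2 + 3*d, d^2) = d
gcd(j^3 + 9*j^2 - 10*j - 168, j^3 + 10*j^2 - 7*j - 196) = j^2 + 3*j - 28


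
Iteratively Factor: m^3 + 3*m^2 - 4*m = (m + 4)*(m^2 - m) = (m - 1)*(m + 4)*(m)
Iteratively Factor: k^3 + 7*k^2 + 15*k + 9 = (k + 3)*(k^2 + 4*k + 3) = (k + 1)*(k + 3)*(k + 3)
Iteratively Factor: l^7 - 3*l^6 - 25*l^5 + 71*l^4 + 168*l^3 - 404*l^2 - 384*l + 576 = (l - 4)*(l^6 + l^5 - 21*l^4 - 13*l^3 + 116*l^2 + 60*l - 144) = (l - 4)*(l + 2)*(l^5 - l^4 - 19*l^3 + 25*l^2 + 66*l - 72) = (l - 4)*(l + 2)^2*(l^4 - 3*l^3 - 13*l^2 + 51*l - 36) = (l - 4)*(l + 2)^2*(l + 4)*(l^3 - 7*l^2 + 15*l - 9) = (l - 4)*(l - 1)*(l + 2)^2*(l + 4)*(l^2 - 6*l + 9) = (l - 4)*(l - 3)*(l - 1)*(l + 2)^2*(l + 4)*(l - 3)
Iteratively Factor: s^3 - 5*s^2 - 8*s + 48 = (s + 3)*(s^2 - 8*s + 16) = (s - 4)*(s + 3)*(s - 4)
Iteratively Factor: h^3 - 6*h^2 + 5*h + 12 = (h - 3)*(h^2 - 3*h - 4) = (h - 3)*(h + 1)*(h - 4)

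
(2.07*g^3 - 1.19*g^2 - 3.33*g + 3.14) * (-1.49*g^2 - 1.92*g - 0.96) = -3.0843*g^5 - 2.2013*g^4 + 5.2593*g^3 + 2.8574*g^2 - 2.832*g - 3.0144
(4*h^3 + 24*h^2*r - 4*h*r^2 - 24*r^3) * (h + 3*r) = 4*h^4 + 36*h^3*r + 68*h^2*r^2 - 36*h*r^3 - 72*r^4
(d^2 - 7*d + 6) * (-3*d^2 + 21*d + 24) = -3*d^4 + 42*d^3 - 141*d^2 - 42*d + 144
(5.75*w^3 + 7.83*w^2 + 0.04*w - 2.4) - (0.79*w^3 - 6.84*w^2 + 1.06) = 4.96*w^3 + 14.67*w^2 + 0.04*w - 3.46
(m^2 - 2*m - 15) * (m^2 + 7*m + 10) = m^4 + 5*m^3 - 19*m^2 - 125*m - 150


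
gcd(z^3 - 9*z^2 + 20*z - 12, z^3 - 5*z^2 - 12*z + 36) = z^2 - 8*z + 12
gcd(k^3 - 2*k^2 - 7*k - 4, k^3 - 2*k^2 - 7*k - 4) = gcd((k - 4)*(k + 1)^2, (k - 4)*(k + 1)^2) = k^3 - 2*k^2 - 7*k - 4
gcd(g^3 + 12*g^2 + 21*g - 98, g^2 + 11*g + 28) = g + 7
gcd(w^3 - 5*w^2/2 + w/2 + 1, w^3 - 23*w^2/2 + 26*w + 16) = w + 1/2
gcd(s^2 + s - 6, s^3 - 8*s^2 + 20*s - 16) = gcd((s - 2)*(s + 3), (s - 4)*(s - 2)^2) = s - 2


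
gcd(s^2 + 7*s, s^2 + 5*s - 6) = 1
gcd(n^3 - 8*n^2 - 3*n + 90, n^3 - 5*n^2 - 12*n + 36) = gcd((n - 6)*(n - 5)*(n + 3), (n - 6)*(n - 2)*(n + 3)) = n^2 - 3*n - 18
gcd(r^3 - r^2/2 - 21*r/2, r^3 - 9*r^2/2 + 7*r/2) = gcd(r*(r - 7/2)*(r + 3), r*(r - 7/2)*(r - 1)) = r^2 - 7*r/2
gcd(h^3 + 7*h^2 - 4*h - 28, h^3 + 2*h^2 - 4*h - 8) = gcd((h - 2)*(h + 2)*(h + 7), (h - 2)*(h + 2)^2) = h^2 - 4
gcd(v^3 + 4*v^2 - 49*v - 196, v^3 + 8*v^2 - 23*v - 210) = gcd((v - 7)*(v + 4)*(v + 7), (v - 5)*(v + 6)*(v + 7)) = v + 7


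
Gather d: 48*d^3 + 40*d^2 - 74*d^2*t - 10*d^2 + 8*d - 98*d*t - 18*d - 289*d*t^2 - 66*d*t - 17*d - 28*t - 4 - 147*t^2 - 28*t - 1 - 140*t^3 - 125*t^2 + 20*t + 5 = 48*d^3 + d^2*(30 - 74*t) + d*(-289*t^2 - 164*t - 27) - 140*t^3 - 272*t^2 - 36*t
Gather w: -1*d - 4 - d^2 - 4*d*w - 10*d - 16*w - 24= -d^2 - 11*d + w*(-4*d - 16) - 28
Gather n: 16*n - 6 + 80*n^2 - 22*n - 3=80*n^2 - 6*n - 9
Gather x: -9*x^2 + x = -9*x^2 + x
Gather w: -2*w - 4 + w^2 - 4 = w^2 - 2*w - 8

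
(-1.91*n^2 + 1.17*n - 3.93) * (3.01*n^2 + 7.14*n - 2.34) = -5.7491*n^4 - 10.1157*n^3 + 0.993899999999999*n^2 - 30.798*n + 9.1962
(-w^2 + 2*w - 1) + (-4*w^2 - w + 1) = -5*w^2 + w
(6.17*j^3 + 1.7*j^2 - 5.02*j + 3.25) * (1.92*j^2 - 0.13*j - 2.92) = 11.8464*j^5 + 2.4619*j^4 - 27.8758*j^3 + 1.9286*j^2 + 14.2359*j - 9.49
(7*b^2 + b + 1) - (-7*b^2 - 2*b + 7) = 14*b^2 + 3*b - 6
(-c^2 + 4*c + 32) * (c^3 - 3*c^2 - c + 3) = -c^5 + 7*c^4 + 21*c^3 - 103*c^2 - 20*c + 96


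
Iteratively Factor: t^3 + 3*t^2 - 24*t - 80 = (t - 5)*(t^2 + 8*t + 16) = (t - 5)*(t + 4)*(t + 4)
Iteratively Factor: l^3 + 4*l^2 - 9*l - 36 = (l + 4)*(l^2 - 9) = (l - 3)*(l + 4)*(l + 3)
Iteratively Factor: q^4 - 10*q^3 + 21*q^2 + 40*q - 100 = (q + 2)*(q^3 - 12*q^2 + 45*q - 50) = (q - 5)*(q + 2)*(q^2 - 7*q + 10) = (q - 5)*(q - 2)*(q + 2)*(q - 5)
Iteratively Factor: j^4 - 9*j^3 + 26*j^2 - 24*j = (j - 2)*(j^3 - 7*j^2 + 12*j) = (j - 3)*(j - 2)*(j^2 - 4*j) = (j - 4)*(j - 3)*(j - 2)*(j)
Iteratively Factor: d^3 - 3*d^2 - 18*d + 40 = (d - 5)*(d^2 + 2*d - 8) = (d - 5)*(d - 2)*(d + 4)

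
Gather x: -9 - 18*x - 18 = -18*x - 27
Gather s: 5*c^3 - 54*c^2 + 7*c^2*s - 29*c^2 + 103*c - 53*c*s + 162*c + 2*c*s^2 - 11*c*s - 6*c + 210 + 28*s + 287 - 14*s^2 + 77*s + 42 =5*c^3 - 83*c^2 + 259*c + s^2*(2*c - 14) + s*(7*c^2 - 64*c + 105) + 539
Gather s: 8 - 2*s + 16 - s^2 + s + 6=-s^2 - s + 30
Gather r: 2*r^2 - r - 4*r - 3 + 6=2*r^2 - 5*r + 3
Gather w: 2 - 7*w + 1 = 3 - 7*w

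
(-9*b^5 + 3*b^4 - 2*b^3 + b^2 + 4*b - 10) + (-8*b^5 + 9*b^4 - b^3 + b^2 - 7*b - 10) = -17*b^5 + 12*b^4 - 3*b^3 + 2*b^2 - 3*b - 20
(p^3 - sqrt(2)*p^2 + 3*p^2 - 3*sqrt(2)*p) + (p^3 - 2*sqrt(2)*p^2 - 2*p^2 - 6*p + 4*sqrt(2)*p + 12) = 2*p^3 - 3*sqrt(2)*p^2 + p^2 - 6*p + sqrt(2)*p + 12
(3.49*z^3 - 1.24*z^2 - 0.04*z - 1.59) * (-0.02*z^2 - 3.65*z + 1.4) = -0.0698*z^5 - 12.7137*z^4 + 9.4128*z^3 - 1.5582*z^2 + 5.7475*z - 2.226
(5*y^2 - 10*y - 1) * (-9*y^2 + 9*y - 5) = -45*y^4 + 135*y^3 - 106*y^2 + 41*y + 5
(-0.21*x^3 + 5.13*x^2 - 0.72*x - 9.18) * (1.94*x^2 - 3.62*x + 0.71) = -0.4074*x^5 + 10.7124*x^4 - 20.1165*x^3 - 11.5605*x^2 + 32.7204*x - 6.5178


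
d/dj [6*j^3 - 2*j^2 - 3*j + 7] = 18*j^2 - 4*j - 3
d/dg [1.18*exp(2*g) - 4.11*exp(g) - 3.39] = (2.36*exp(g) - 4.11)*exp(g)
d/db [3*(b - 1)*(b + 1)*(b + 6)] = 9*b^2 + 36*b - 3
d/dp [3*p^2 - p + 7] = 6*p - 1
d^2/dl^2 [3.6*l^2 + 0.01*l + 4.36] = 7.20000000000000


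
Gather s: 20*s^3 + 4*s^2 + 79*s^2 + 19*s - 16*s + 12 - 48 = 20*s^3 + 83*s^2 + 3*s - 36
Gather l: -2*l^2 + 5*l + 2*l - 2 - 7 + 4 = -2*l^2 + 7*l - 5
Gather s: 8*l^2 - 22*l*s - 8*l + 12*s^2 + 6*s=8*l^2 - 8*l + 12*s^2 + s*(6 - 22*l)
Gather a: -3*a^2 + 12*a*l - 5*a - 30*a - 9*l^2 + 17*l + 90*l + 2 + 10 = -3*a^2 + a*(12*l - 35) - 9*l^2 + 107*l + 12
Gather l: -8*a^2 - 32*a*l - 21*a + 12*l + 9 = -8*a^2 - 21*a + l*(12 - 32*a) + 9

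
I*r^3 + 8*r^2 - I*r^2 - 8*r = r*(r - 8*I)*(I*r - I)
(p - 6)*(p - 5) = p^2 - 11*p + 30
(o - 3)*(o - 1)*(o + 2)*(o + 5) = o^4 + 3*o^3 - 15*o^2 - 19*o + 30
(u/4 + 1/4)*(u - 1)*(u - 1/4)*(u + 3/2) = u^4/4 + 5*u^3/16 - 11*u^2/32 - 5*u/16 + 3/32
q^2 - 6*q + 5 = (q - 5)*(q - 1)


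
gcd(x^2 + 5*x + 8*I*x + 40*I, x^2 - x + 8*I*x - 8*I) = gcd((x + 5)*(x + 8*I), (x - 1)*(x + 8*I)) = x + 8*I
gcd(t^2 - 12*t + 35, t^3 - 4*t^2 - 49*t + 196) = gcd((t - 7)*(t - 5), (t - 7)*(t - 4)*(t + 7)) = t - 7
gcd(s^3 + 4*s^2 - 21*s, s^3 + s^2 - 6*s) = s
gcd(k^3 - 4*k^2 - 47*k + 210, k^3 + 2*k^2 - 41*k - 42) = k^2 + k - 42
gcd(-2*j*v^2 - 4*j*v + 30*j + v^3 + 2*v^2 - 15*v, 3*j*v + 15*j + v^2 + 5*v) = v + 5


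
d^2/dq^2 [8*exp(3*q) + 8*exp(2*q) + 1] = (72*exp(q) + 32)*exp(2*q)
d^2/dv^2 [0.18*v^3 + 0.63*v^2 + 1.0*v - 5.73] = 1.08*v + 1.26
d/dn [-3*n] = -3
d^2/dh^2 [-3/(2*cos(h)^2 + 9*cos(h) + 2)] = 3*(16*sin(h)^4 - 73*sin(h)^2 - 171*cos(h)/2 + 27*cos(3*h)/2 - 97)/(-2*sin(h)^2 + 9*cos(h) + 4)^3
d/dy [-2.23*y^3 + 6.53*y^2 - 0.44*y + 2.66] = -6.69*y^2 + 13.06*y - 0.44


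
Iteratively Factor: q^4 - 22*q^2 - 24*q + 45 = (q - 5)*(q^3 + 5*q^2 + 3*q - 9) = (q - 5)*(q + 3)*(q^2 + 2*q - 3) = (q - 5)*(q - 1)*(q + 3)*(q + 3)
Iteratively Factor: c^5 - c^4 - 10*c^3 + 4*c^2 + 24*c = (c + 2)*(c^4 - 3*c^3 - 4*c^2 + 12*c) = (c + 2)^2*(c^3 - 5*c^2 + 6*c) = (c - 3)*(c + 2)^2*(c^2 - 2*c) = c*(c - 3)*(c + 2)^2*(c - 2)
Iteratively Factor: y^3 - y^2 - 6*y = (y - 3)*(y^2 + 2*y) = y*(y - 3)*(y + 2)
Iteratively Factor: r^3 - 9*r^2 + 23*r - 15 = (r - 1)*(r^2 - 8*r + 15) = (r - 3)*(r - 1)*(r - 5)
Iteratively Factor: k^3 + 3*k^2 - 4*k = (k)*(k^2 + 3*k - 4) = k*(k + 4)*(k - 1)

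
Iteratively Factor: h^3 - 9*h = (h + 3)*(h^2 - 3*h) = h*(h + 3)*(h - 3)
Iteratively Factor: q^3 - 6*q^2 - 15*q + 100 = (q + 4)*(q^2 - 10*q + 25) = (q - 5)*(q + 4)*(q - 5)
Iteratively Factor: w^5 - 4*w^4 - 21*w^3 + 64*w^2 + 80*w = (w)*(w^4 - 4*w^3 - 21*w^2 + 64*w + 80) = w*(w - 4)*(w^3 - 21*w - 20) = w*(w - 4)*(w + 4)*(w^2 - 4*w - 5) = w*(w - 5)*(w - 4)*(w + 4)*(w + 1)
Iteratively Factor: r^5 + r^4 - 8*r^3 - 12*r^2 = (r + 2)*(r^4 - r^3 - 6*r^2) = (r + 2)^2*(r^3 - 3*r^2) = r*(r + 2)^2*(r^2 - 3*r) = r*(r - 3)*(r + 2)^2*(r)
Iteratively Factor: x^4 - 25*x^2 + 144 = (x - 3)*(x^3 + 3*x^2 - 16*x - 48) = (x - 3)*(x + 3)*(x^2 - 16) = (x - 4)*(x - 3)*(x + 3)*(x + 4)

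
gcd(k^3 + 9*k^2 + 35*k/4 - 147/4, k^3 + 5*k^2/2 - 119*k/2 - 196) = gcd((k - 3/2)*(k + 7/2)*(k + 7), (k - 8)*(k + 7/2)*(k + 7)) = k^2 + 21*k/2 + 49/2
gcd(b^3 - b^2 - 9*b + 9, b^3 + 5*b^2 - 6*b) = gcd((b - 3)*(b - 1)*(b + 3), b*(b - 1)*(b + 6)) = b - 1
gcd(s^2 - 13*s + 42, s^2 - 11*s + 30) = s - 6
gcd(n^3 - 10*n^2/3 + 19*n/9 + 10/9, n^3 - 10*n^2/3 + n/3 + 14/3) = n - 2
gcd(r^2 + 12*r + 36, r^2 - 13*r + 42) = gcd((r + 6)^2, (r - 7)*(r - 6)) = 1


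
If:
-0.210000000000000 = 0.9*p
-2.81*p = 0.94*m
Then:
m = 0.70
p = -0.23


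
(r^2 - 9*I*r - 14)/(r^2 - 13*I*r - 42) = (r - 2*I)/(r - 6*I)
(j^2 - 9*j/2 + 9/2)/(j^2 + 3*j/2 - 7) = (2*j^2 - 9*j + 9)/(2*j^2 + 3*j - 14)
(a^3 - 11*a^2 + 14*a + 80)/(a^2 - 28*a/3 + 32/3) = 3*(a^2 - 3*a - 10)/(3*a - 4)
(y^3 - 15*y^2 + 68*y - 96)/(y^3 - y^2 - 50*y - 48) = (y^2 - 7*y + 12)/(y^2 + 7*y + 6)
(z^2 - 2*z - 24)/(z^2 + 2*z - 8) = (z - 6)/(z - 2)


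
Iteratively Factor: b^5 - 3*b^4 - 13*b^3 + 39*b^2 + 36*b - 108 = (b + 2)*(b^4 - 5*b^3 - 3*b^2 + 45*b - 54) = (b - 2)*(b + 2)*(b^3 - 3*b^2 - 9*b + 27) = (b - 3)*(b - 2)*(b + 2)*(b^2 - 9) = (b - 3)^2*(b - 2)*(b + 2)*(b + 3)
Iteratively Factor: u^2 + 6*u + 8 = (u + 2)*(u + 4)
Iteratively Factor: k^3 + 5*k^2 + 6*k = (k + 2)*(k^2 + 3*k) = (k + 2)*(k + 3)*(k)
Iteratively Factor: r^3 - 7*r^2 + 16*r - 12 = (r - 2)*(r^2 - 5*r + 6) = (r - 3)*(r - 2)*(r - 2)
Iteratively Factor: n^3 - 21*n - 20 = (n - 5)*(n^2 + 5*n + 4) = (n - 5)*(n + 4)*(n + 1)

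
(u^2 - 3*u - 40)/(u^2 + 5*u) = (u - 8)/u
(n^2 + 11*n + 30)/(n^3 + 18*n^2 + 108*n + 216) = (n + 5)/(n^2 + 12*n + 36)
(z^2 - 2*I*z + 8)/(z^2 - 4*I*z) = (z + 2*I)/z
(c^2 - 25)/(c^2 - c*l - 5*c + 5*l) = (c + 5)/(c - l)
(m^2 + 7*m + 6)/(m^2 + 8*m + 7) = (m + 6)/(m + 7)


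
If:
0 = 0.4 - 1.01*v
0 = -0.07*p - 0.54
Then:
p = -7.71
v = 0.40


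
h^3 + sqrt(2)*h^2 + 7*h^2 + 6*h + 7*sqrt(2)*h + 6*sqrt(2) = (h + 1)*(h + 6)*(h + sqrt(2))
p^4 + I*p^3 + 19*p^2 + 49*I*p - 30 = (p - 5*I)*(p + I)*(p + 2*I)*(p + 3*I)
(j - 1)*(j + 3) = j^2 + 2*j - 3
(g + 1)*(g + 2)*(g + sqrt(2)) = g^3 + sqrt(2)*g^2 + 3*g^2 + 2*g + 3*sqrt(2)*g + 2*sqrt(2)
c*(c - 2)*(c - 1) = c^3 - 3*c^2 + 2*c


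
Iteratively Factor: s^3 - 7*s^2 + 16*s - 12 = (s - 2)*(s^2 - 5*s + 6) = (s - 3)*(s - 2)*(s - 2)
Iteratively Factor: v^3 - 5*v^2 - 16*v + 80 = (v - 4)*(v^2 - v - 20) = (v - 5)*(v - 4)*(v + 4)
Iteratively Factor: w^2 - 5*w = (w)*(w - 5)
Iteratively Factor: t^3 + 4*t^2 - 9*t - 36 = (t - 3)*(t^2 + 7*t + 12) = (t - 3)*(t + 4)*(t + 3)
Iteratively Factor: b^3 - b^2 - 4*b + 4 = (b - 1)*(b^2 - 4) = (b - 2)*(b - 1)*(b + 2)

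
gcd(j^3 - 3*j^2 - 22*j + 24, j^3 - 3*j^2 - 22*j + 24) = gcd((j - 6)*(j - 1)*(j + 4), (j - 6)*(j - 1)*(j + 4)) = j^3 - 3*j^2 - 22*j + 24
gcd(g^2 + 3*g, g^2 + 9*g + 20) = 1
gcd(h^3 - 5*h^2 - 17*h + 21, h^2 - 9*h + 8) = h - 1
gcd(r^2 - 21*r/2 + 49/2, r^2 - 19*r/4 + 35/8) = r - 7/2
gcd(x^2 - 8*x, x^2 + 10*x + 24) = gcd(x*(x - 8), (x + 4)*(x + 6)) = 1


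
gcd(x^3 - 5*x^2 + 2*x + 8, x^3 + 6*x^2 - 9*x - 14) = x^2 - x - 2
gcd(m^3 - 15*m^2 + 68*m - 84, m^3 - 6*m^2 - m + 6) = m - 6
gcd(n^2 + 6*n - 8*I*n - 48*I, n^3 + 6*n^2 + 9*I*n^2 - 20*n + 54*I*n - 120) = n + 6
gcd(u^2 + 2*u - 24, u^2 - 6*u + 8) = u - 4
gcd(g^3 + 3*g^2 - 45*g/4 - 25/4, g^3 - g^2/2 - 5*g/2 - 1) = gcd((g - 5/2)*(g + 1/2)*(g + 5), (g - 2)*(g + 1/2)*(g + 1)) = g + 1/2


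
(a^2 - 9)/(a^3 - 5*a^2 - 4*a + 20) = (a^2 - 9)/(a^3 - 5*a^2 - 4*a + 20)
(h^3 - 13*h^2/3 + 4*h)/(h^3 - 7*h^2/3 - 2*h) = (3*h - 4)/(3*h + 2)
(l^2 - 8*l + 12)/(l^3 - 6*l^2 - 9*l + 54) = (l - 2)/(l^2 - 9)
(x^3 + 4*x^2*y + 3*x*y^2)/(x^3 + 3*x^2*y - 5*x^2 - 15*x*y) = (x + y)/(x - 5)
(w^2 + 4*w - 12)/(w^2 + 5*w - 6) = (w - 2)/(w - 1)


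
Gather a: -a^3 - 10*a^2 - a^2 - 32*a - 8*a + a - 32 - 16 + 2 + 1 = -a^3 - 11*a^2 - 39*a - 45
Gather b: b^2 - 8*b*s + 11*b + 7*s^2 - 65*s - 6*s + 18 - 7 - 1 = b^2 + b*(11 - 8*s) + 7*s^2 - 71*s + 10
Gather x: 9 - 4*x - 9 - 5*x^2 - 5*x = -5*x^2 - 9*x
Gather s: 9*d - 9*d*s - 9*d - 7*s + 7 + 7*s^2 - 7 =7*s^2 + s*(-9*d - 7)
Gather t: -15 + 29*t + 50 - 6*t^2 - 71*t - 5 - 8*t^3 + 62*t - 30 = -8*t^3 - 6*t^2 + 20*t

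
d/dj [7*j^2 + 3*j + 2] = 14*j + 3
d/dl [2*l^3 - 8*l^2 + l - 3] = 6*l^2 - 16*l + 1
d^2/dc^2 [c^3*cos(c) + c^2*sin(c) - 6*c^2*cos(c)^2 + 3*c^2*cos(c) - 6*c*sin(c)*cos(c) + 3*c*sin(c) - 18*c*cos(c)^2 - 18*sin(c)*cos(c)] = -c^3*cos(c) - 7*c^2*sin(c) - 3*c^2*cos(c) + 12*c^2*cos(2*c) - 15*c*sin(c) + 36*sqrt(2)*c*sin(2*c + pi/4) + 10*c*cos(c) + 2*sin(c) + 72*sin(2*c) + 12*cos(c) - 18*cos(2*c) - 6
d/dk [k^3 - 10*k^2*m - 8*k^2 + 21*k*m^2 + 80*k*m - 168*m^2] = 3*k^2 - 20*k*m - 16*k + 21*m^2 + 80*m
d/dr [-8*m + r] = 1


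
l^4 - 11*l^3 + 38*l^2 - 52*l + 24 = (l - 6)*(l - 2)^2*(l - 1)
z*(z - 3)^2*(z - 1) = z^4 - 7*z^3 + 15*z^2 - 9*z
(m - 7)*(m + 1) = m^2 - 6*m - 7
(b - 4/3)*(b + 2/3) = b^2 - 2*b/3 - 8/9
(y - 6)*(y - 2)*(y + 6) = y^3 - 2*y^2 - 36*y + 72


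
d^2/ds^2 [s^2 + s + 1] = 2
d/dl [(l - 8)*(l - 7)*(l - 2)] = 3*l^2 - 34*l + 86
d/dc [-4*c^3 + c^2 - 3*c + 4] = -12*c^2 + 2*c - 3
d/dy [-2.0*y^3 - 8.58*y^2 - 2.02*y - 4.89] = -6.0*y^2 - 17.16*y - 2.02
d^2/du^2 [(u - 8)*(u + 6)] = 2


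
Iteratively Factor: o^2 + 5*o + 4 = (o + 4)*(o + 1)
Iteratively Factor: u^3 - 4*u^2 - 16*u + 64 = (u - 4)*(u^2 - 16) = (u - 4)*(u + 4)*(u - 4)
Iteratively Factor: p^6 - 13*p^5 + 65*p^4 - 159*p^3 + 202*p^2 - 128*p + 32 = (p - 1)*(p^5 - 12*p^4 + 53*p^3 - 106*p^2 + 96*p - 32) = (p - 2)*(p - 1)*(p^4 - 10*p^3 + 33*p^2 - 40*p + 16) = (p - 2)*(p - 1)^2*(p^3 - 9*p^2 + 24*p - 16) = (p - 4)*(p - 2)*(p - 1)^2*(p^2 - 5*p + 4) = (p - 4)^2*(p - 2)*(p - 1)^2*(p - 1)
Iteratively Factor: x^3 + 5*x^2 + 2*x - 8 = (x + 4)*(x^2 + x - 2) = (x + 2)*(x + 4)*(x - 1)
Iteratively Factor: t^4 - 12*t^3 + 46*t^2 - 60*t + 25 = (t - 5)*(t^3 - 7*t^2 + 11*t - 5) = (t - 5)^2*(t^2 - 2*t + 1) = (t - 5)^2*(t - 1)*(t - 1)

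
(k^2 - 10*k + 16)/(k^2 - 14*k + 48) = (k - 2)/(k - 6)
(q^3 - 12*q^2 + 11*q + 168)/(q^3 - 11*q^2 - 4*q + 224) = (q + 3)/(q + 4)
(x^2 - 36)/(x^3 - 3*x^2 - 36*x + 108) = 1/(x - 3)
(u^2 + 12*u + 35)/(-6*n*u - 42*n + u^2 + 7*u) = (u + 5)/(-6*n + u)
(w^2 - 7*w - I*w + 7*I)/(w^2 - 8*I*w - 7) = (w - 7)/(w - 7*I)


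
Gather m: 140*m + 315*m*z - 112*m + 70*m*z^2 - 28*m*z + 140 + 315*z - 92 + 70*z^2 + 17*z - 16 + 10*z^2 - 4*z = m*(70*z^2 + 287*z + 28) + 80*z^2 + 328*z + 32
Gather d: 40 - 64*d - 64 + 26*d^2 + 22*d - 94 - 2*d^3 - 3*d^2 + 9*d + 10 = -2*d^3 + 23*d^2 - 33*d - 108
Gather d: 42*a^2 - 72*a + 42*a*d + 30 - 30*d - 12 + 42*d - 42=42*a^2 - 72*a + d*(42*a + 12) - 24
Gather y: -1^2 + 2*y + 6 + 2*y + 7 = 4*y + 12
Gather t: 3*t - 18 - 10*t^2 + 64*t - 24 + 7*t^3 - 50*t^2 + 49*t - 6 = 7*t^3 - 60*t^2 + 116*t - 48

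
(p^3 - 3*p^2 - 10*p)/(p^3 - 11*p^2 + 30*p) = (p + 2)/(p - 6)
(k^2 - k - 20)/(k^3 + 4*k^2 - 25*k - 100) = 1/(k + 5)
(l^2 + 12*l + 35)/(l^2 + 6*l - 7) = (l + 5)/(l - 1)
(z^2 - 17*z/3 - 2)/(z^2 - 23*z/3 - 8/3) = (z - 6)/(z - 8)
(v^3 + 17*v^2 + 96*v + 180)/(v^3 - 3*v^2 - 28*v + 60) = (v^2 + 12*v + 36)/(v^2 - 8*v + 12)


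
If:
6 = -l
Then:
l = -6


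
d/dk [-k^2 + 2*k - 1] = 2 - 2*k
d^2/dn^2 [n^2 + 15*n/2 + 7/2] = 2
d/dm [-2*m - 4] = -2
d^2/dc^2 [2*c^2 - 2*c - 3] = 4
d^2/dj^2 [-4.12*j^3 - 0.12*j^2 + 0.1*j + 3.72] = -24.72*j - 0.24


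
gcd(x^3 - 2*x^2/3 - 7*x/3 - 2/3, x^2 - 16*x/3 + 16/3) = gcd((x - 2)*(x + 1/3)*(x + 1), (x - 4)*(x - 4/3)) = 1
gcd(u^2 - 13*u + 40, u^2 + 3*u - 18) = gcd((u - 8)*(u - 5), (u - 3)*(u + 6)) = 1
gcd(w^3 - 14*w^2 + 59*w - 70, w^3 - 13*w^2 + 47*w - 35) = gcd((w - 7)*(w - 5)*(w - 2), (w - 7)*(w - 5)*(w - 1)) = w^2 - 12*w + 35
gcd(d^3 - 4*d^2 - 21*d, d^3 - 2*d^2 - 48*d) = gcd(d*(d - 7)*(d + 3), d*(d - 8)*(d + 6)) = d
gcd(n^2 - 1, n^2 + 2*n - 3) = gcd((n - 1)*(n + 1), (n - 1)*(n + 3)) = n - 1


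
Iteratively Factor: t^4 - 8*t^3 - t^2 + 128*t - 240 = (t + 4)*(t^3 - 12*t^2 + 47*t - 60) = (t - 4)*(t + 4)*(t^2 - 8*t + 15) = (t - 4)*(t - 3)*(t + 4)*(t - 5)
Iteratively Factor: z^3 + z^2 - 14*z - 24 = (z + 2)*(z^2 - z - 12) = (z + 2)*(z + 3)*(z - 4)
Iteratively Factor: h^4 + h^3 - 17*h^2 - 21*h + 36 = (h + 3)*(h^3 - 2*h^2 - 11*h + 12) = (h + 3)^2*(h^2 - 5*h + 4) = (h - 4)*(h + 3)^2*(h - 1)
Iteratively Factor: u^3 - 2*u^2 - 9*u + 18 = (u + 3)*(u^2 - 5*u + 6) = (u - 3)*(u + 3)*(u - 2)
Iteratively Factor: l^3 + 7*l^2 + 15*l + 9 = (l + 3)*(l^2 + 4*l + 3) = (l + 3)^2*(l + 1)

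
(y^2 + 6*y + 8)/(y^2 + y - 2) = (y + 4)/(y - 1)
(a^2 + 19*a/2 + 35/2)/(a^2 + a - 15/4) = 2*(a + 7)/(2*a - 3)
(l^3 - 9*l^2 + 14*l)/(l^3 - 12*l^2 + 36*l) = (l^2 - 9*l + 14)/(l^2 - 12*l + 36)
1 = 1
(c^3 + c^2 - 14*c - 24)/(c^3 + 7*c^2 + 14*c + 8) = (c^2 - c - 12)/(c^2 + 5*c + 4)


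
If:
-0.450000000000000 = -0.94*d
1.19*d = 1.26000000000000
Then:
No Solution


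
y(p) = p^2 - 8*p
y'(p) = 2*p - 8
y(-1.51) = 14.36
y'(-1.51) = -11.02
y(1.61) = -10.29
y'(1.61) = -4.78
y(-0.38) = 3.18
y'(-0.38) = -8.76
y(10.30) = 23.69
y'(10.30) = 12.60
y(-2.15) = 21.82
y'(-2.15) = -12.30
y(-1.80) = 17.64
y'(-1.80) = -11.60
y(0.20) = -1.56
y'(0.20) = -7.60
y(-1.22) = 11.25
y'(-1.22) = -10.44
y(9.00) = 9.00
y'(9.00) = 10.00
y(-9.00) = 153.00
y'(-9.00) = -26.00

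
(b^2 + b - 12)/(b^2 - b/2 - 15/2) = 2*(b + 4)/(2*b + 5)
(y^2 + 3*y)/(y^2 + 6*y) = (y + 3)/(y + 6)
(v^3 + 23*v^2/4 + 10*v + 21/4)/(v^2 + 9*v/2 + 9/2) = (4*v^2 + 11*v + 7)/(2*(2*v + 3))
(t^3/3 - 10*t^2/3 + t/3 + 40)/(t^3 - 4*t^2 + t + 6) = (t^3 - 10*t^2 + t + 120)/(3*(t^3 - 4*t^2 + t + 6))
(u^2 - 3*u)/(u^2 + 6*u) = (u - 3)/(u + 6)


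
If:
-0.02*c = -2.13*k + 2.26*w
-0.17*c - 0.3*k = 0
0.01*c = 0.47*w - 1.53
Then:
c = -5.77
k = 3.27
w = 3.13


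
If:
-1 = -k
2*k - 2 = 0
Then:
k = 1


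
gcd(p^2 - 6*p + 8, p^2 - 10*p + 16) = p - 2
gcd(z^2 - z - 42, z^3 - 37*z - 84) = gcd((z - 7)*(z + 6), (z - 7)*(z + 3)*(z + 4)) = z - 7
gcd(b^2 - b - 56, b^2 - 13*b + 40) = b - 8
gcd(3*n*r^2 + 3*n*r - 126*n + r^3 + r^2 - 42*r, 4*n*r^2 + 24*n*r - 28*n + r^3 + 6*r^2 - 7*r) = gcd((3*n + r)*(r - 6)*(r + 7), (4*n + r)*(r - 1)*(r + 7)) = r + 7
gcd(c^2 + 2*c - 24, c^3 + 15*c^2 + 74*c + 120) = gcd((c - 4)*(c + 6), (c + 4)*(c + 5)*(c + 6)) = c + 6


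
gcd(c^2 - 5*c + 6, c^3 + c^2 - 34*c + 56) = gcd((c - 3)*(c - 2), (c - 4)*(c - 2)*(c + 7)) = c - 2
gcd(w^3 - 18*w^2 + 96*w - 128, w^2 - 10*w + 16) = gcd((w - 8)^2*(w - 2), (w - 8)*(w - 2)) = w^2 - 10*w + 16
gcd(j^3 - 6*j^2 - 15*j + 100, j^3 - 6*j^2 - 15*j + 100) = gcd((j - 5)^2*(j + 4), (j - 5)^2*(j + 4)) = j^3 - 6*j^2 - 15*j + 100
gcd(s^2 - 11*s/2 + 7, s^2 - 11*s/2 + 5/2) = 1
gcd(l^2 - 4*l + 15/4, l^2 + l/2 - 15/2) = l - 5/2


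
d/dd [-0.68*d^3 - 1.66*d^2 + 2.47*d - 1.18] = -2.04*d^2 - 3.32*d + 2.47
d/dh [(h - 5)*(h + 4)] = 2*h - 1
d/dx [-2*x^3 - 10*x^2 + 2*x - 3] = -6*x^2 - 20*x + 2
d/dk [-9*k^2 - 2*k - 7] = -18*k - 2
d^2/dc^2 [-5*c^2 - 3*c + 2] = -10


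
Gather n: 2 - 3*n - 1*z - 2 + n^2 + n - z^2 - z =n^2 - 2*n - z^2 - 2*z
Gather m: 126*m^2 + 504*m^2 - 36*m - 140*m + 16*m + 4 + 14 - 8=630*m^2 - 160*m + 10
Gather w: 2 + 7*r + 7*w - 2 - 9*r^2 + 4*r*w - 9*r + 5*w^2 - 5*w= -9*r^2 - 2*r + 5*w^2 + w*(4*r + 2)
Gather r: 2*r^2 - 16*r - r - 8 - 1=2*r^2 - 17*r - 9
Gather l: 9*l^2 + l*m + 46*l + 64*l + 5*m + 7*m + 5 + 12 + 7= 9*l^2 + l*(m + 110) + 12*m + 24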